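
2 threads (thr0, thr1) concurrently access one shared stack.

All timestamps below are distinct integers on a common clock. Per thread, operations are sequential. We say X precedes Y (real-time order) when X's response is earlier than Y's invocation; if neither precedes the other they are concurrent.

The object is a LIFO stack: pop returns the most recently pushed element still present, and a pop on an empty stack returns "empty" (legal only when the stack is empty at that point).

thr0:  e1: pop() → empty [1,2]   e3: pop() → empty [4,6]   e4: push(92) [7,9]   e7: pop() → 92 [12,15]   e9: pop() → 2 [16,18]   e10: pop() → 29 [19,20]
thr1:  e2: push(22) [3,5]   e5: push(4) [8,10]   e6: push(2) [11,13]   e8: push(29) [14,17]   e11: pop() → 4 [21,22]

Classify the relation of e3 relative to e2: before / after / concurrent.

e3 spans [4,6], e2 spans [3,5]
the intervals overlap in both directions

concurrent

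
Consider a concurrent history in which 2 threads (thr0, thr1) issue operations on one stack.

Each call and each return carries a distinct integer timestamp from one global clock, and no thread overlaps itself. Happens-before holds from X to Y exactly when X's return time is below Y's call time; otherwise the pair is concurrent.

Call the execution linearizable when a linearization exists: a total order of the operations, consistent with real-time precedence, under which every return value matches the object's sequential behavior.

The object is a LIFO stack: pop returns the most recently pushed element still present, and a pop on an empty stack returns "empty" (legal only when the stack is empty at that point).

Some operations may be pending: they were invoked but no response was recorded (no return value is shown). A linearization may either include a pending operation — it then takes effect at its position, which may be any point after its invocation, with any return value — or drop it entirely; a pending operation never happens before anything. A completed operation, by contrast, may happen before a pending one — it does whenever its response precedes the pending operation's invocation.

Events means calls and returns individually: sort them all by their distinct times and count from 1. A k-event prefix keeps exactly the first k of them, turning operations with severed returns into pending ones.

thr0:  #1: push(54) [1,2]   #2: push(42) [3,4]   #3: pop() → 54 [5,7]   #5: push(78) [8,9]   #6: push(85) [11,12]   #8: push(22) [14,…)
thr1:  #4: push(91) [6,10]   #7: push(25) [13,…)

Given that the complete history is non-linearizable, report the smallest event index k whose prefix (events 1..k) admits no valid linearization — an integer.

events 1..6 are linearizable; a witness order is #1, #2:
after step 1 (#1 push(54)): stack <54>
after step 2 (#2 push(42)): stack <54,42>
adding event 7 (#3 responds at 7) leaves no legal real-time order
every completion of the 1 pending operation (#4) was checked; none linearizes
take #1, #2, #3 (pending dropped): step 3 already fails, because #3 pop() → 54 cannot occur there

7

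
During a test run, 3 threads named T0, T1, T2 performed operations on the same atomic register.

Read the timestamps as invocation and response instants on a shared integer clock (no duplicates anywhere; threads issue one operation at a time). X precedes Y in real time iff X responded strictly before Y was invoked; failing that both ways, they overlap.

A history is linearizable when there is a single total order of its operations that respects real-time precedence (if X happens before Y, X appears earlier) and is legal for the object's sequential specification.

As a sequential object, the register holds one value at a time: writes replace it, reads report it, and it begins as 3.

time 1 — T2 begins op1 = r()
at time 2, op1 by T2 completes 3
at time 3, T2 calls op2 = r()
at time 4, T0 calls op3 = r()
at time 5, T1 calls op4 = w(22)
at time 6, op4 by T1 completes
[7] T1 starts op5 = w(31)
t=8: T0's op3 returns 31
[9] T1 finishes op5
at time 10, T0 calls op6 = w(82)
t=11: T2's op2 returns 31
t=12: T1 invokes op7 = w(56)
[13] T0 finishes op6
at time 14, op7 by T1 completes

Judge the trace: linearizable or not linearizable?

linearizable

a witness: op1, op4, op5, op2, op3, op6, op7
after step 1 (op1 r() → 3): value 3
after step 2 (op4 w(22)): value 22
after step 3 (op5 w(31)): value 31
after step 4 (op2 r() → 31): value 31
after step 5 (op3 r() → 31): value 31
after step 6 (op6 w(82)): value 82
after step 7 (op7 w(56)): value 56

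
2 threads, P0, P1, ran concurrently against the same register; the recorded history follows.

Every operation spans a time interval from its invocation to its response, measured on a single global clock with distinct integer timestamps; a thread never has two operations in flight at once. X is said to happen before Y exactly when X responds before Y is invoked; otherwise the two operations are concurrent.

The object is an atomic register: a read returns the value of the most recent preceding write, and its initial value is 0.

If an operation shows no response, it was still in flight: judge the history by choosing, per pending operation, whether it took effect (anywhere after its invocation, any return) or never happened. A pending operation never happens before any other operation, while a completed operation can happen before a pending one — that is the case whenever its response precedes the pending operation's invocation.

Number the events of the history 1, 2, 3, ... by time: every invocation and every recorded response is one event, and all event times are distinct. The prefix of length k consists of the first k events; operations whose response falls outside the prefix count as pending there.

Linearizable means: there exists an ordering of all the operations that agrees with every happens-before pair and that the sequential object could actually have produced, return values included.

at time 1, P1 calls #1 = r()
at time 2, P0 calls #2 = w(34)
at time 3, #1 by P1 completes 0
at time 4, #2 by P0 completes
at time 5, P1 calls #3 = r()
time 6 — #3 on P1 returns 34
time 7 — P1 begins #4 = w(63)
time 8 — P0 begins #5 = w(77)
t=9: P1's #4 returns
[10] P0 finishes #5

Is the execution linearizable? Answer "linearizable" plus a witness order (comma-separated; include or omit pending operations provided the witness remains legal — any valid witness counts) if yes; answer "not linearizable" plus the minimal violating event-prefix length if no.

step 1: #1 r() → 0 — value 0
step 2: #2 w(34) — value 34
step 3: #3 r() → 34 — value 34
step 4: #4 w(63) — value 63
step 5: #5 w(77) — value 77

linearizable — witness: #1, #2, #3, #4, #5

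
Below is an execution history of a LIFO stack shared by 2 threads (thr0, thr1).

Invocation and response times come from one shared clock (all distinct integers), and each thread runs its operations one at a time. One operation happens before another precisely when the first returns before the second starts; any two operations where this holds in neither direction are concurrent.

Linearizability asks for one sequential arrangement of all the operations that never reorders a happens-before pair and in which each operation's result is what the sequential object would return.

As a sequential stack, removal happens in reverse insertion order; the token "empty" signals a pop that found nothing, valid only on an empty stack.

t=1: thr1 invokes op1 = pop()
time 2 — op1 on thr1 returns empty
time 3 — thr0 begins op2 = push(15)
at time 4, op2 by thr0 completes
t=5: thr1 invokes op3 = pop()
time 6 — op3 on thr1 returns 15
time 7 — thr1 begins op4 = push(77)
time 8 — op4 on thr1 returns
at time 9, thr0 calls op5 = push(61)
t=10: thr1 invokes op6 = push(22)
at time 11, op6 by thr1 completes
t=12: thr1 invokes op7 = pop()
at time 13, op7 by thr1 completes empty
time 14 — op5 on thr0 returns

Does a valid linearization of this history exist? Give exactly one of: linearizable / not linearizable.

not linearizable

already the first 13 events (up to op7's response at time 13) admit no linearization; the first 12 still do
exactly one order of the 6 completed ops respects real time; the LIFO stack replay fails
no escape via the 1 pending operation (op5): every completion choice fails
one such order, op1, op2, op3, op4, op6, op7 (pending dropped), breaks at step 6 where op7 pop() → empty is illegal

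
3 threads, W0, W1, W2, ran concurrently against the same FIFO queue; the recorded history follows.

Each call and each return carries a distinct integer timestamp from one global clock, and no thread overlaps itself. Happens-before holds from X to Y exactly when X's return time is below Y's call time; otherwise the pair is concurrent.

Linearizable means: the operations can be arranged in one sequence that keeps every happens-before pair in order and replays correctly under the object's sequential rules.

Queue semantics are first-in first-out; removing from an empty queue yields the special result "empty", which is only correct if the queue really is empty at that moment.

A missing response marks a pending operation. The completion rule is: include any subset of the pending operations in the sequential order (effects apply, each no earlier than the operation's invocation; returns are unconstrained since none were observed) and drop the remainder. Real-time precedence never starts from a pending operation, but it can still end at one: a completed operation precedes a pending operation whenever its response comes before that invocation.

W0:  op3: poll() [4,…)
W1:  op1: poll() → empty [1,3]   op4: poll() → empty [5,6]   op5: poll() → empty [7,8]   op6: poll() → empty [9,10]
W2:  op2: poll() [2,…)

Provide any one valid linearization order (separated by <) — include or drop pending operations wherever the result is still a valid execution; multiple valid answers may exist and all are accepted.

1. op1 poll() → empty, leaving queue <>
2. op2 poll() (pending, included), leaving queue <>
3. op3 poll() (pending, included), leaving queue <>
4. op4 poll() → empty, leaving queue <>
5. op5 poll() → empty, leaving queue <>
6. op6 poll() → empty, leaving queue <>

op1 < op2 < op3 < op4 < op5 < op6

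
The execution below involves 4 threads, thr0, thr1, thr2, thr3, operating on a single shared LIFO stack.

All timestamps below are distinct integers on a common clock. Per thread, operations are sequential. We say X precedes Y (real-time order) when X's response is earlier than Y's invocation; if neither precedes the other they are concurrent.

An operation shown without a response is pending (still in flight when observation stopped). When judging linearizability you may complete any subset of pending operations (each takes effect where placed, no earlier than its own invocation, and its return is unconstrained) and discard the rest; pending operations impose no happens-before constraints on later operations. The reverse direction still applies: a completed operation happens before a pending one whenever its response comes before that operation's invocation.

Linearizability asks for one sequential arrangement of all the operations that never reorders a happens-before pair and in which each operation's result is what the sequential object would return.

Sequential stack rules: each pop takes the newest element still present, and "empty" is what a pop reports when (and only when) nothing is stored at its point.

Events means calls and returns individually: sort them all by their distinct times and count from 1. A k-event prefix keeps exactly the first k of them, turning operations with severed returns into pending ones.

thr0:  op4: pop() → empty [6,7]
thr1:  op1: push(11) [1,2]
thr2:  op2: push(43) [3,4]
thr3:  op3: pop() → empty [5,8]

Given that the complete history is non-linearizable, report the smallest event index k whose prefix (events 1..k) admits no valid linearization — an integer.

one valid order for events 1..6 is op1, op2:
1. op1 push(11), leaving stack <11>
2. op2 push(43), leaving stack <11,43>
event 7 — op4's response, time 7 — after it, nothing linearizes
include/drop combinations of the 1 pending operation (op3) were all tried; none helps
one such order, op1, op2, op4 (pending dropped), breaks at step 3 where op4 pop() → empty is illegal

7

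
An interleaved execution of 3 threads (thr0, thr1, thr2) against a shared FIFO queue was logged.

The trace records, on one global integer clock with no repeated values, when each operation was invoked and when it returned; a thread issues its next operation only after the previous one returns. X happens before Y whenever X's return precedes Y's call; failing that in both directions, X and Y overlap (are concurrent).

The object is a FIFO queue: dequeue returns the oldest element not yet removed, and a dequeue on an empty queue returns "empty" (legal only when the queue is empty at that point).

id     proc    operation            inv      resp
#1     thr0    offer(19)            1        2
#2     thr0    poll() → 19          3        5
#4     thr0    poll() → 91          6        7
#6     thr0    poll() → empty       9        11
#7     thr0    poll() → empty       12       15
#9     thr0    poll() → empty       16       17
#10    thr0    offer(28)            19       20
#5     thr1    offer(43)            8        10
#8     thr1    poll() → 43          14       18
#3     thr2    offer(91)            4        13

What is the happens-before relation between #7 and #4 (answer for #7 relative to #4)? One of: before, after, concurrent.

after

#7 spans [12,15], #4 spans [6,7]
resp(#4)=7 < inv(#7)=12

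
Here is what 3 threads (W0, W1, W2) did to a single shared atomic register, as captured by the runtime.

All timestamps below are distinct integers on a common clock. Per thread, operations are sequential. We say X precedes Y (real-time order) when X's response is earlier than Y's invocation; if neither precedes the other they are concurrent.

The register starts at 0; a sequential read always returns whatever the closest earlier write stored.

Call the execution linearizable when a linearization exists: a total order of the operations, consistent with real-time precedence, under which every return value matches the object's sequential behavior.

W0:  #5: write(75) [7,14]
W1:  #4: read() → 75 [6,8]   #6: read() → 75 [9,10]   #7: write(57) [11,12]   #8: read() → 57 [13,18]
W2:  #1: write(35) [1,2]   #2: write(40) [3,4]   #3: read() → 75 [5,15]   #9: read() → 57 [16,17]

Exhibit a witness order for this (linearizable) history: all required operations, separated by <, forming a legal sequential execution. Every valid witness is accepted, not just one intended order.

after step 1 (#1 write(35)): value 35
after step 2 (#2 write(40)): value 40
after step 3 (#5 write(75)): value 75
after step 4 (#3 read() → 75): value 75
after step 5 (#4 read() → 75): value 75
after step 6 (#6 read() → 75): value 75
after step 7 (#7 write(57)): value 57
after step 8 (#8 read() → 57): value 57
after step 9 (#9 read() → 57): value 57

#1 < #2 < #5 < #3 < #4 < #6 < #7 < #8 < #9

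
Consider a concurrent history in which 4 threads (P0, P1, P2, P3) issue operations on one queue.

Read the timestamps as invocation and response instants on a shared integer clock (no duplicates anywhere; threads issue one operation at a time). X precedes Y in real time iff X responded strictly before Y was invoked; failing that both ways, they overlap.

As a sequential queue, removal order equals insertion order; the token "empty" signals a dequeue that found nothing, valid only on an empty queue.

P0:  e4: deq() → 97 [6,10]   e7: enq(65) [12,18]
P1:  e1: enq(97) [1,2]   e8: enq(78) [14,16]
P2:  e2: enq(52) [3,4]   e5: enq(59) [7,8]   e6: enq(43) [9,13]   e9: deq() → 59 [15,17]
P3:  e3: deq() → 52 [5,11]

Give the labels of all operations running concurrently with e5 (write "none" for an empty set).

e3, e4

e5 spans [7,8]; an op avoiding the whole window 7..8 is ordered, any other is concurrent
e1 [1,2]: before
e2 [3,4]: before
e3 [5,11]: concurrent
e4 [6,10]: concurrent
e6 [9,13]: after
e7 [12,18]: after
e8 [14,16]: after
e9 [15,17]: after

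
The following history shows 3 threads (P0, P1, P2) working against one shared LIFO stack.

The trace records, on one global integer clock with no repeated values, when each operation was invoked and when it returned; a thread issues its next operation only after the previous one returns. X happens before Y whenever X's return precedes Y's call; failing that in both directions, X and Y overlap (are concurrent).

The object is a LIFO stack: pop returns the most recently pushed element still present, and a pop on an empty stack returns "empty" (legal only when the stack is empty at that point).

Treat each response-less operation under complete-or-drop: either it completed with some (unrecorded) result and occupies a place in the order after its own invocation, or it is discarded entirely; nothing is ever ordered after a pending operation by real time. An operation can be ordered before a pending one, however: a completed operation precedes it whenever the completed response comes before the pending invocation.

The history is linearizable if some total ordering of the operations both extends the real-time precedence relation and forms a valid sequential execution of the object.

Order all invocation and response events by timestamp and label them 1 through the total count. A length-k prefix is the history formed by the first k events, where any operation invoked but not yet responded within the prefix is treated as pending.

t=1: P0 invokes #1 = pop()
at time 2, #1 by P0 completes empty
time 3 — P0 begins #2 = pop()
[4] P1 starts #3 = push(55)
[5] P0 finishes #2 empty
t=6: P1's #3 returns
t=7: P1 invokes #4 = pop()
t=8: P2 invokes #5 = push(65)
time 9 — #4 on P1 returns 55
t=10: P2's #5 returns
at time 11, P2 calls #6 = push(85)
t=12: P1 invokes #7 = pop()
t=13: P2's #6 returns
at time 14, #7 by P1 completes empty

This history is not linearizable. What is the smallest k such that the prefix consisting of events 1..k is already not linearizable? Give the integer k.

14

events 1..13 are linearizable; a witness order is #1, #2, #3, #4, #5, #6:
step 1: #1 pop() → empty — stack <>
step 2: #2 pop() → empty — stack <>
step 3: #3 push(55) — stack <55>
step 4: #4 pop() → 55 — stack <>
step 5: #5 push(65) — stack <65>
step 6: #6 push(85) — stack <65,85>
include event 14 — #7 responding at 14 — and every candidate order breaks
for example #1, #2, #3, #4, #5, #6, #7 fails at step 7: #7 pop() → empty is not legal there
for example #1, #2, #3, #4, #5, #7, #6 fails at step 6: #7 pop() → empty is not legal there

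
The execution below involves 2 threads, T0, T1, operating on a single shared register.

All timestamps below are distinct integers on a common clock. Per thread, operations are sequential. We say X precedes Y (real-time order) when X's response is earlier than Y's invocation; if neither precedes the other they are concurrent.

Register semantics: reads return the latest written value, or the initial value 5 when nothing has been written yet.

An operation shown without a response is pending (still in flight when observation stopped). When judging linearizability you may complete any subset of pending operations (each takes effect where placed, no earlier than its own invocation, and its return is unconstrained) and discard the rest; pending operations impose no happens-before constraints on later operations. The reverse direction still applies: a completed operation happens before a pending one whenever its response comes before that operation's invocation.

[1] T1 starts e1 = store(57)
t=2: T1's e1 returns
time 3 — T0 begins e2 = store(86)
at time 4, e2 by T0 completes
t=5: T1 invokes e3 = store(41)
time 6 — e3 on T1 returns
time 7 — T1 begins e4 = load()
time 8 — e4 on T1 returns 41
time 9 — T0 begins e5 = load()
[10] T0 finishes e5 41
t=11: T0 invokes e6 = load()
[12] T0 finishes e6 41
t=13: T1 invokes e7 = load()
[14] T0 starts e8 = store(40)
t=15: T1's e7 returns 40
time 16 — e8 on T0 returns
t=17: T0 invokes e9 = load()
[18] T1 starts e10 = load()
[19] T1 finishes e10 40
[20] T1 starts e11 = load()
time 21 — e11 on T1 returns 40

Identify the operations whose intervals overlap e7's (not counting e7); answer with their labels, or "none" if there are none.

e8

overlap test against e7 [13,15]: concurrent iff the interval meets 13..15
e1 [1,2]: before
e2 [3,4]: before
e3 [5,6]: before
e4 [7,8]: before
e5 [9,10]: before
e6 [11,12]: before
e8 [14,16]: concurrent
e9 [17,…): after
e10 [18,19]: after
e11 [20,21]: after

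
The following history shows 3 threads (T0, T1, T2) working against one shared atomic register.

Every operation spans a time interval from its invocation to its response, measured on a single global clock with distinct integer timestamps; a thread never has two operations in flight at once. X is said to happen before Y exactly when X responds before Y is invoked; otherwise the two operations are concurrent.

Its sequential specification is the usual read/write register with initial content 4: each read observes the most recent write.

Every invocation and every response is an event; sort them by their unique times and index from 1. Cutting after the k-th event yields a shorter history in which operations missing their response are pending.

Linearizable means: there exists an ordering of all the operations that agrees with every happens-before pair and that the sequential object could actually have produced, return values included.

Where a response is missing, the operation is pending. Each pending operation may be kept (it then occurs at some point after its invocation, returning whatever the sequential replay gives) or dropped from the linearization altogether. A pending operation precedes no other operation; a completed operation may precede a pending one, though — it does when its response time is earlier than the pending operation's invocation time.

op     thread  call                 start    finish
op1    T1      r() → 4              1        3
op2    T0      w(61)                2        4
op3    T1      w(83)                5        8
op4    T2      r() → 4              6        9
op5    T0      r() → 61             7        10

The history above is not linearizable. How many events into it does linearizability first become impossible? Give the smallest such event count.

events 1..8 are still linearizable — one witness is op1, op2, op3:
step 1: op1 r() → 4 — value 4
step 2: op2 w(61) — value 61
step 3: op3 w(83) — value 83
include event 9 — op4 responding at 9 — and every candidate order breaks
no completion choice of the 1 pending operation (op5) rescues it — every subset was tried
for example op1, op2, op3, op4 (pending dropped) fails at step 4: op4 r() → 4 is not legal there
for example op1, op2, op4, op3 (pending dropped) fails at step 3: op4 r() → 4 is not legal there

9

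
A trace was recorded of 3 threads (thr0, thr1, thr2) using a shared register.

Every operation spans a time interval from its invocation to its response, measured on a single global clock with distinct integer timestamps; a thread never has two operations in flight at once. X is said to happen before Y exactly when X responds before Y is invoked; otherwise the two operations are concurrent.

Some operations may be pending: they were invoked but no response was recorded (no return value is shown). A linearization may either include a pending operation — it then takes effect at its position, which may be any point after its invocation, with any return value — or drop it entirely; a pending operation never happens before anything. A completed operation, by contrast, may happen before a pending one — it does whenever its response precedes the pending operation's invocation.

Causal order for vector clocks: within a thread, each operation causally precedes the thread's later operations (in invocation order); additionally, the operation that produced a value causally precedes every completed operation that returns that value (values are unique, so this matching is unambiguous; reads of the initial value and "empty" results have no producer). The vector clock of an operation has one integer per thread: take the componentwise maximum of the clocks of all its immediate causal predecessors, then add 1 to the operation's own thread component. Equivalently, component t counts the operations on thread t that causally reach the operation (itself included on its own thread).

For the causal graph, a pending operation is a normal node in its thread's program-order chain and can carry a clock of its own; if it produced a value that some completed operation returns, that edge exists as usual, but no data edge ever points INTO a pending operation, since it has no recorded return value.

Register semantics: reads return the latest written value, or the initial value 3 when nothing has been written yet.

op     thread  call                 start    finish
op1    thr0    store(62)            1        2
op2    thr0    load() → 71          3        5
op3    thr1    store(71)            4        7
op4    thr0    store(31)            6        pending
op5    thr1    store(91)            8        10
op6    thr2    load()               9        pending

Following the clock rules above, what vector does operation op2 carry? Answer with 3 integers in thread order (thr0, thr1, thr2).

op6, invoked 9, has no incoming edges; only thr2's bump applies → (0, 0, 1)
op3, invoked 4, has no incoming edges; only thr1's bump applies → (0, 1, 0)
op1, invoked 1, has no incoming edges; only thr0's bump applies → (1, 0, 0)
op5 (invocation 8): componentwise max over VC(op3)=(0, 1, 0), +1 at thr1, giving (0, 2, 0)
op2 (invocation 3): componentwise max over VC(op1)=(1, 0, 0), VC(op3)=(0, 1, 0), +1 at thr0, giving (2, 1, 0)
op4 (invocation 6): componentwise max over VC(op2)=(2, 1, 0), +1 at thr0, giving (3, 1, 0)
target: VC(op2) = (2, 1, 0)

(2, 1, 0)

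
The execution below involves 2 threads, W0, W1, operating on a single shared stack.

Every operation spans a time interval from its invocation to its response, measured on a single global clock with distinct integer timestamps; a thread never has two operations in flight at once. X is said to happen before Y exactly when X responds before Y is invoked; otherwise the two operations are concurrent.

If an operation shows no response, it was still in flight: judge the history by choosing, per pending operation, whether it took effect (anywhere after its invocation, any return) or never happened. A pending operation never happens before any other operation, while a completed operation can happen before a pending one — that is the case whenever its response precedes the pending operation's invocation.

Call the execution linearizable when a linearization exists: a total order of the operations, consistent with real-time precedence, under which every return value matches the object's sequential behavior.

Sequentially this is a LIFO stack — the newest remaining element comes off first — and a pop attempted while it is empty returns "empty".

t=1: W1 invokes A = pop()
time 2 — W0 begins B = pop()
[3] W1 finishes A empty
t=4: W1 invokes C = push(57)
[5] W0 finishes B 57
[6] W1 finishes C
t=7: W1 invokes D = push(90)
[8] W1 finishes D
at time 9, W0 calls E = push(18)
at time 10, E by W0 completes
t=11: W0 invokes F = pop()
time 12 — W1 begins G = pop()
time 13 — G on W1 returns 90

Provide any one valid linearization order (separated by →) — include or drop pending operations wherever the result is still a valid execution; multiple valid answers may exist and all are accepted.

A → C → B → D → E → F → G

after step 1 (A pop() → empty): stack <>
after step 2 (C push(57)): stack <57>
after step 3 (B pop() → 57): stack <>
after step 4 (D push(90)): stack <90>
after step 5 (E push(18)): stack <90,18>
after step 6 (F pop() (pending, included)): stack <90>
after step 7 (G pop() → 90): stack <>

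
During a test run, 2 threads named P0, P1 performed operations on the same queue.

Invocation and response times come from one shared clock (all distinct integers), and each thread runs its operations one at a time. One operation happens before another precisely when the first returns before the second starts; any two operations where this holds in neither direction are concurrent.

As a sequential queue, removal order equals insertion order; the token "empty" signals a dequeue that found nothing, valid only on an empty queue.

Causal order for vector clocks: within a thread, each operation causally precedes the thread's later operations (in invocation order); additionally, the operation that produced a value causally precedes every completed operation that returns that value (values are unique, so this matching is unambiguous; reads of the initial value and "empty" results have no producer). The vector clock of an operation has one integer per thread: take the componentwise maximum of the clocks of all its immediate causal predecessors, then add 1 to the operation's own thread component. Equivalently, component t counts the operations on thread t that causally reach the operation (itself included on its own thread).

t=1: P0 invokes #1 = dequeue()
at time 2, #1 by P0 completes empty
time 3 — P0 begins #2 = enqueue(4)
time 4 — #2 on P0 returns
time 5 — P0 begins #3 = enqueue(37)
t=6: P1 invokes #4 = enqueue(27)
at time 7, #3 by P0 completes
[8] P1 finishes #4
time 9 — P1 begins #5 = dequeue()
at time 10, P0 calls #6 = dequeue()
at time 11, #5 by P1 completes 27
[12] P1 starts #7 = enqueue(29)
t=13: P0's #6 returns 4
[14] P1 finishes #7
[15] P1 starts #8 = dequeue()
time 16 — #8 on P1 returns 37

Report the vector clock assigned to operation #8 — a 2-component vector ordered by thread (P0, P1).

(3, 4)

root op #4, invoked 6: fresh clock plus P1's own tick → (0, 1)
root op #1, invoked 1: fresh clock plus P0's own tick → (1, 0)
from VC(#4)=(0, 1), #5 (invoked 9) maxes components and bumps P1 → (0, 2)
from VC(#1)=(1, 0), #2 (invoked 3) maxes components and bumps P0 → (2, 0)
from VC(#5)=(0, 2), #7 (invoked 12) maxes components and bumps P1 → (0, 3)
from VC(#2)=(2, 0), #3 (invoked 5) maxes components and bumps P0 → (3, 0)
from VC(#2)=(2, 0), VC(#3)=(3, 0), #6 (invoked 10) maxes components and bumps P0 → (4, 0)
from VC(#3)=(3, 0), VC(#7)=(0, 3), #8 (invoked 15) maxes components and bumps P1 → (3, 4)
target: VC(#8) = (3, 4)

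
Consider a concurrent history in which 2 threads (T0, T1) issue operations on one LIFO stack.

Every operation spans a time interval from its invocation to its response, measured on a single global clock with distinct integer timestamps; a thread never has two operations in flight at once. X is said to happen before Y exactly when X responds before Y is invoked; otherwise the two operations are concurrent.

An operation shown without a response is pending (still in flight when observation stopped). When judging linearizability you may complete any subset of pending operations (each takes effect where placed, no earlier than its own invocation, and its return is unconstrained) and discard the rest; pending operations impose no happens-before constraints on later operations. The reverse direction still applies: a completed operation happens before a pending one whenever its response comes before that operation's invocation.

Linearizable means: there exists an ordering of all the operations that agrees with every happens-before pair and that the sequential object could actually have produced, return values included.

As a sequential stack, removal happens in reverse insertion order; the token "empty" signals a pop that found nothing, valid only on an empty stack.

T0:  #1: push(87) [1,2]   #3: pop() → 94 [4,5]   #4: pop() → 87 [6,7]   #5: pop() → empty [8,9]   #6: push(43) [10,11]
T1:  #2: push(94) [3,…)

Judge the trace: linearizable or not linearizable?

linearizable

witness order: #1, #2, #3, #4, #5, #6
1. #1 push(87), leaving stack <87>
2. #2 push(94) (pending, included), leaving stack <87,94>
3. #3 pop() → 94, leaving stack <87>
4. #4 pop() → 87, leaving stack <>
5. #5 pop() → empty, leaving stack <>
6. #6 push(43), leaving stack <43>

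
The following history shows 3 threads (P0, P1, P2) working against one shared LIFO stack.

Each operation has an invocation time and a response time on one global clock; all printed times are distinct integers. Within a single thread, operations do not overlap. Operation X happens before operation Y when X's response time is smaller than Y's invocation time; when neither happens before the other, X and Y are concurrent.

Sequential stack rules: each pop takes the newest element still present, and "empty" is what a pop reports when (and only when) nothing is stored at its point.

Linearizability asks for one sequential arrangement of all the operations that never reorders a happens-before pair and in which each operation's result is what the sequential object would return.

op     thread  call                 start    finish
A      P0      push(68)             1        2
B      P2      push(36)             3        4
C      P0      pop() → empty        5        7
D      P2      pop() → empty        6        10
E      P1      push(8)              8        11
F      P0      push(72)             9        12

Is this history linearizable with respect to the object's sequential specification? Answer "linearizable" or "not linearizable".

not linearizable

cut after 6 events: linearizable; cut after 7 events (C responds, time 7): not linearizable
the completed operations (3 total) allow one real-time order; the LIFO stack replay rejects it
every completion of the 1 pending operation (D) was checked; none linearizes
take A, B, C (pending dropped): step 3 already fails, because C pop() → empty cannot occur there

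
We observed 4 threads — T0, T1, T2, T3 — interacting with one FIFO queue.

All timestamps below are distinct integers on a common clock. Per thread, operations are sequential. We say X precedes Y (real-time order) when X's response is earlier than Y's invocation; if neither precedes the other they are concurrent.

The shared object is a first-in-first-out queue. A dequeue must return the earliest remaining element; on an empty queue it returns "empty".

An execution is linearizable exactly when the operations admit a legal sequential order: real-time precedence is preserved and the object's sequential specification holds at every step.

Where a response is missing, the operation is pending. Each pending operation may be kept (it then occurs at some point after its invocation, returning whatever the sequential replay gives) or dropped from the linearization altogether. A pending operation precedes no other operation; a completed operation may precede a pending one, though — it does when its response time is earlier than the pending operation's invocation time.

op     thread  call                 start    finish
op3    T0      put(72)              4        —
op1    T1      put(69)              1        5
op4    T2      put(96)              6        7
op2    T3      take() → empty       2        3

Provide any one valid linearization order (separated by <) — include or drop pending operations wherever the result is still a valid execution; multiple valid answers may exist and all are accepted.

1. op2 take() → empty, leaving queue <>
2. op1 put(69), leaving queue <69>
3. op3 put(72) (pending, included), leaving queue <69,72>
4. op4 put(96), leaving queue <69,72,96>

op2 < op1 < op3 < op4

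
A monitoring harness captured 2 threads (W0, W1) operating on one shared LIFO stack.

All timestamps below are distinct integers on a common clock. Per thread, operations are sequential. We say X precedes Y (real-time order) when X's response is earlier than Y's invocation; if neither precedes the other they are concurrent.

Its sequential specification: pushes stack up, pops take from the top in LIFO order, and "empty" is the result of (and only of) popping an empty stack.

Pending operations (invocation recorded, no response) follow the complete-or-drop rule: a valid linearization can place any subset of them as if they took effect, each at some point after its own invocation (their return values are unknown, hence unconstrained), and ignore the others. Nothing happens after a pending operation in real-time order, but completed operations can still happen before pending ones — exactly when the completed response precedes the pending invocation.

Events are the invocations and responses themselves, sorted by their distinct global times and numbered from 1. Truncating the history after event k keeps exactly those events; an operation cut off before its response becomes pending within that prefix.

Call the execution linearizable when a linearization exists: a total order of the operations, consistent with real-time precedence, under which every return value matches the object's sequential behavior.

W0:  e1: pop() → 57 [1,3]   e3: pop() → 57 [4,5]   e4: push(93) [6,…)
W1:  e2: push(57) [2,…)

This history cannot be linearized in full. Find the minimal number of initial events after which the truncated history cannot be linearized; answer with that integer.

events 1..4 are linearizable; a witness order is e2, e1:
after step 1 (e2 push(57) (pending, included)): stack <57>
after step 2 (e1 pop() → 57): stack <>
once event 5 joins (e3's response, time 5), exhaustive search finds no witness
including or dropping the 1 pending operation (e2) in any combination fails
for example e1, e3 (pending dropped) fails at step 1: e1 pop() → 57 is not legal there

5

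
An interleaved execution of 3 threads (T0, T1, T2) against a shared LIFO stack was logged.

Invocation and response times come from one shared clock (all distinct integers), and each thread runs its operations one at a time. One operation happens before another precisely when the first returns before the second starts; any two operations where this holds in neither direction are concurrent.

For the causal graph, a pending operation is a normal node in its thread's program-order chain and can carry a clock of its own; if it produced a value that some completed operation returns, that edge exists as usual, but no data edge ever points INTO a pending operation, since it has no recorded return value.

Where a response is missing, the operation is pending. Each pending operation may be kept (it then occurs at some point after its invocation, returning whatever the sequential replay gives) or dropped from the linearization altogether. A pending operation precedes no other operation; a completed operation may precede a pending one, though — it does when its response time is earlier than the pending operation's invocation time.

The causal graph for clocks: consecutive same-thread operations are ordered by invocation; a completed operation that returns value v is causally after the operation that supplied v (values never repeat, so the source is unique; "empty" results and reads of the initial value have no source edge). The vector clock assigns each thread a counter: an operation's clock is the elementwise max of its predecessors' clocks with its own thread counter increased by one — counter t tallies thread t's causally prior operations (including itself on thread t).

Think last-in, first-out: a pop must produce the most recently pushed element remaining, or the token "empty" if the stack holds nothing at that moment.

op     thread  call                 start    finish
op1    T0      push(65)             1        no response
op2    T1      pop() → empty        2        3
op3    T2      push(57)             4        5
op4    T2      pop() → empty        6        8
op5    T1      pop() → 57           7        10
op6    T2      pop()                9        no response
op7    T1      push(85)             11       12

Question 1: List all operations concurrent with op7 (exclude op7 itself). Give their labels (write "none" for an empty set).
Answer: op1, op6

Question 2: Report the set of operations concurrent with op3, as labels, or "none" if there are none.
Answer: op1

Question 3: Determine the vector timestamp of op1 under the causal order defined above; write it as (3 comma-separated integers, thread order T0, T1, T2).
Answer: (1, 0, 0)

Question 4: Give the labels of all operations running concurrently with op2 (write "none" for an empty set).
Answer: op1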